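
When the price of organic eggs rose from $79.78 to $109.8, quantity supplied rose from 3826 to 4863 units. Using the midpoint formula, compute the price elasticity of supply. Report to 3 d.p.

0.754

ΔQ = 4863 − 3826 = 1037; ΔP = 109.8 − 79.78 = 30.02.
Midpoints: P̄ = 94.79, Q̄ = 4344.5.
ε_s = (ΔQ/ΔP)(P̄/Q̄) = (1037/30.02)(94.79/4344.5).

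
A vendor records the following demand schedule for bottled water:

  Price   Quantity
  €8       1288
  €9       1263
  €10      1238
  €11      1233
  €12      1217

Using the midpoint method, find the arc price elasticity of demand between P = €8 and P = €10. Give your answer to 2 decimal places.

-0.18

At P = 8, Q = 1288; at P = 10, Q = 1238.
ΔQ = -50, ΔP = 2. Midpoints: P̄ = 9.00, Q̄ = 1263.0.
ε = (ΔQ/ΔP)(P̄/Q̄) = (-50/2)(9.00/1263.0).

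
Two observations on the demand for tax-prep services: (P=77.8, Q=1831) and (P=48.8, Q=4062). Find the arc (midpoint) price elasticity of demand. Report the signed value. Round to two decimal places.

ΔQ = 4062 − 1831 = 2231; ΔP = 48.8 − 77.8 = -29.
Midpoints: P̄ = 63.30, Q̄ = 2946.5.
ε = (ΔQ/ΔP)(P̄/Q̄) = (2231/-29)(63.30/2946.5).

-1.65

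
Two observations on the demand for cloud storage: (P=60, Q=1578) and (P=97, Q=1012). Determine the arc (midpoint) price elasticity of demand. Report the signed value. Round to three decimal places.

-0.927

ΔQ = 1012 − 1578 = -566; ΔP = 97 − 60 = 37.
Midpoints: P̄ = 78.50, Q̄ = 1295.0.
ε = (ΔQ/ΔP)(P̄/Q̄) = (-566/37)(78.50/1295.0).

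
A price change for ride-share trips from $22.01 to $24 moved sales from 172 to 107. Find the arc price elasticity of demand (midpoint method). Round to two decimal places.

ΔQ = 107 − 172 = -65; ΔP = 24 − 22.01 = 1.99.
Midpoints: P̄ = 23.01, Q̄ = 139.5.
ε = (ΔQ/ΔP)(P̄/Q̄) = (-65/1.99)(23.01/139.5).

-5.39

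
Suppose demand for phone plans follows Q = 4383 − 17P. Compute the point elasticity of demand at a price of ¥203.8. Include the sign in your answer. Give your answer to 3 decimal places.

At P = 203.8, Q = 918.400.
dQ/dP = −17.
ε = (dQ/dP)(P/Q) = (-17)(203.8/918.400).

-3.772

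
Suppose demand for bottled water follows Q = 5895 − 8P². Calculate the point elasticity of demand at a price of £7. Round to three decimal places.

-0.142

At P = 7, Q = 5503.
dQ/dP = −16P = -112.
ε = (dQ/dP)(P/Q) = (-112)(7/5503).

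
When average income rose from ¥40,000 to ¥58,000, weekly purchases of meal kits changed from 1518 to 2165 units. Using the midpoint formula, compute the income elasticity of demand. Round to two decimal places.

0.96

ΔQ = 647, ΔI = 18000. Midpoints: Ī = 49,000, Q̄ = 1841.5.
ε_I = (ΔQ/ΔI)(Ī/Q̄) = (647/18000)(49000/1841.5).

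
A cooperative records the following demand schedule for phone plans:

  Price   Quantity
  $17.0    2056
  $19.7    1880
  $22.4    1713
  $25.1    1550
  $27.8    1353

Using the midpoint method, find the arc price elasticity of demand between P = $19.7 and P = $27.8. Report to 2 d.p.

-0.96

At P = 19.7, Q = 1880; at P = 27.8, Q = 1353.
ΔQ = -527, ΔP = 8.1. Midpoints: P̄ = 23.75, Q̄ = 1616.5.
ε = (ΔQ/ΔP)(P̄/Q̄) = (-527/8.1)(23.75/1616.5).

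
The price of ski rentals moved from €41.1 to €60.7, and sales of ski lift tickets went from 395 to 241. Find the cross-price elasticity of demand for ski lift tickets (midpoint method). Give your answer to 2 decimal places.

-1.26

ΔQ_x = 241 − 395 = -154; ΔP_y = 60.7 − 41.1 = 19.6.
Midpoints: P̄_y = 50.90, Q̄_x = 318.0.
ε_xy = (ΔQ_x/ΔP_y)(P̄_y/Q̄_x) = (-154/19.6)(50.90/318.0).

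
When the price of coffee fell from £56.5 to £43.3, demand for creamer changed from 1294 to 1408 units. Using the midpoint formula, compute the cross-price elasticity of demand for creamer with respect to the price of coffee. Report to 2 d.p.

-0.32

ΔQ_x = 1408 − 1294 = 114; ΔP_y = 43.3 − 56.5 = -13.2.
Midpoints: P̄_y = 49.90, Q̄_x = 1351.0.
ε_xy = (ΔQ_x/ΔP_y)(P̄_y/Q̄_x) = (114/-13.2)(49.90/1351.0).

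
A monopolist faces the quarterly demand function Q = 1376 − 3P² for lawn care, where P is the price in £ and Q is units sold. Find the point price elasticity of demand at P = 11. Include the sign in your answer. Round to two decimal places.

At P = 11, Q = 1013.
dQ/dP = −6P = -66.
ε = (dQ/dP)(P/Q) = (-66)(11/1013).

-0.72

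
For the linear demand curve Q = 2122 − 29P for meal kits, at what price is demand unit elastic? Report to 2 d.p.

36.59

For linear demand Q = a − bP, ε = −bP/(a − bP). |ε| = 1 when bP = a − bP, i.e. P = a/(2b).
P = 2122/(2·29) = 2122/58 = 36.5862.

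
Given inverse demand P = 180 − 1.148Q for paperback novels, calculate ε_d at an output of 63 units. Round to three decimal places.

-1.489

At Q = 63, P = 180 − 1.148(63) = 107.68.
dP/dQ = −1.148, so dQ/dP = 1/(−1.148) = -0.871.
ε = (dQ/dP)(P/Q) = (-0.871)(107.68/63).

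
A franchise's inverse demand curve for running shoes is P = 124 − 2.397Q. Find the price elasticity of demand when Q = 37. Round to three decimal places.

-0.398

At Q = 37, P = 124 − 2.397(37) = 35.31.
dP/dQ = −2.397, so dQ/dP = 1/(−2.397) = -0.417.
ε = (dQ/dP)(P/Q) = (-0.417)(35.31/37).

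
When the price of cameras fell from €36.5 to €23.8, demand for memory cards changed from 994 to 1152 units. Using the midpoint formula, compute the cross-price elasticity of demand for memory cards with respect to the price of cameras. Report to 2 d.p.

ΔQ_x = 1152 − 994 = 158; ΔP_y = 23.8 − 36.5 = -12.7.
Midpoints: P̄_y = 30.15, Q̄_x = 1073.0.
ε_xy = (ΔQ_x/ΔP_y)(P̄_y/Q̄_x) = (158/-12.7)(30.15/1073.0).

-0.35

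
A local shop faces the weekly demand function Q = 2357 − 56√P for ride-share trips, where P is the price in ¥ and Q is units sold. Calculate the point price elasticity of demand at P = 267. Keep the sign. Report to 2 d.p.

-0.32

At P = 267, Q = 1441.952.
dQ/dP = −56/(2√P) = -1.714.
ε = (dQ/dP)(P/Q) = (-1.714)(267/1441.952).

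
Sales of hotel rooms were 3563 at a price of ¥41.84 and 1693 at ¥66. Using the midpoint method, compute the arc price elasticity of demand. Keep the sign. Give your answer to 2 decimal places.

ΔQ = 1693 − 3563 = -1870; ΔP = 66 − 41.84 = 24.16.
Midpoints: P̄ = 53.92, Q̄ = 2628.0.
ε = (ΔQ/ΔP)(P̄/Q̄) = (-1870/24.16)(53.92/2628.0).

-1.59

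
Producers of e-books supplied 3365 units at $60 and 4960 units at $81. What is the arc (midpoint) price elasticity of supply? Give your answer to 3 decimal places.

ΔQ = 4960 − 3365 = 1595; ΔP = 81 − 60 = 21.
Midpoints: P̄ = 70.50, Q̄ = 4162.5.
ε_s = (ΔQ/ΔP)(P̄/Q̄) = (1595/21)(70.50/4162.5).

1.286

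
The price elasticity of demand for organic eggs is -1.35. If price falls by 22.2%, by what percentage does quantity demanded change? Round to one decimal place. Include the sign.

%ΔQ ≈ ε × %ΔP = (-1.35)(-22.2%) = 29.97%.

30.0%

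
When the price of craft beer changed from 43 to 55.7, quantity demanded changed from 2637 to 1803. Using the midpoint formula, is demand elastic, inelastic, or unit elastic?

Arc ε ≈ -1.460.
|ε| = 1.46 > 1.

elastic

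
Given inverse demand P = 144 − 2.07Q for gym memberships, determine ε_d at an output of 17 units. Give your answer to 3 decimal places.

At Q = 17, P = 144 − 2.07(17) = 108.81.
dP/dQ = −2.07, so dQ/dP = 1/(−2.07) = -0.483.
ε = (dQ/dP)(P/Q) = (-0.483)(108.81/17).

-3.092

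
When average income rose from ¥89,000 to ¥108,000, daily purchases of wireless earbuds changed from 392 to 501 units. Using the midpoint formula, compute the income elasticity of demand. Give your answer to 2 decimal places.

ΔQ = 109, ΔI = 19000. Midpoints: Ī = 98,500, Q̄ = 446.5.
ε_I = (ΔQ/ΔI)(Ī/Q̄) = (109/19000)(98500/446.5).

1.27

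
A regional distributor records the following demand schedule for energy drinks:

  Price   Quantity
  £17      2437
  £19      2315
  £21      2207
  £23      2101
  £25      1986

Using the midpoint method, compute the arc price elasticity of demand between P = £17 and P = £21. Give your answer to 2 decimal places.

At P = 17, Q = 2437; at P = 21, Q = 2207.
ΔQ = -230, ΔP = 4. Midpoints: P̄ = 19.00, Q̄ = 2322.0.
ε = (ΔQ/ΔP)(P̄/Q̄) = (-230/4)(19.00/2322.0).

-0.47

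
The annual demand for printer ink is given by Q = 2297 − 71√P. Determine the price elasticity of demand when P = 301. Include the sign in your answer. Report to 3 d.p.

At P = 301, Q = 1065.196.
dQ/dP = −71/(2√P) = -2.046.
ε = (dQ/dP)(P/Q) = (-2.046)(301/1065.196).

-0.578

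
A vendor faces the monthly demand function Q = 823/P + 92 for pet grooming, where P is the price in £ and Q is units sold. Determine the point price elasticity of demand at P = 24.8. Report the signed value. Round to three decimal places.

At P = 24.8, Q = 125.185.
dQ/dP = −823/P² = -1.338.
ε = (dQ/dP)(P/Q) = (-1.338)(24.8/125.185).
|ε| < 1, so demand is inelastic at this price.

-0.265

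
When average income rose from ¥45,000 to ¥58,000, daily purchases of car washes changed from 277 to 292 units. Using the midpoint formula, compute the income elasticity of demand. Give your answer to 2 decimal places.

0.21

ΔQ = 15, ΔI = 13000. Midpoints: Ī = 51,500, Q̄ = 284.5.
ε_I = (ΔQ/ΔI)(Ī/Q̄) = (15/13000)(51500/284.5).
ε_I > 0, so the good is normal.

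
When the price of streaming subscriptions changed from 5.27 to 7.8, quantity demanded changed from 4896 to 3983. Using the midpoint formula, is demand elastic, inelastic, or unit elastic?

inelastic

Arc ε ≈ -0.531.
|ε| = 0.53 < 1.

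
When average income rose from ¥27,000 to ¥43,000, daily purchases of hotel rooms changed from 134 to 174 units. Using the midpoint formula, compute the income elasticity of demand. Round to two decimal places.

ΔQ = 40, ΔI = 16000. Midpoints: Ī = 35,000, Q̄ = 154.0.
ε_I = (ΔQ/ΔI)(Ī/Q̄) = (40/16000)(35000/154.0).

0.57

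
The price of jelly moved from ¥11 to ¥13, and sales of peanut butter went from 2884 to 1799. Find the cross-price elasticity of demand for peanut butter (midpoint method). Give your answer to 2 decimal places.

-2.78

ΔQ_x = 1799 − 2884 = -1085; ΔP_y = 13 − 11 = 2.
Midpoints: P̄_y = 12.00, Q̄_x = 2341.5.
ε_xy = (ΔQ_x/ΔP_y)(P̄_y/Q̄_x) = (-1085/2)(12.00/2341.5).
ε_xy < 0, so the goods are complements.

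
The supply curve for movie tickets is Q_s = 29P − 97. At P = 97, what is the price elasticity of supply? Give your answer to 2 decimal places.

At P = 97, Q_s = 2716.
dQ_s/dP = 29.
ε_s = (dQ_s/dP)(P/Q_s) = (29)(97/2716).

1.04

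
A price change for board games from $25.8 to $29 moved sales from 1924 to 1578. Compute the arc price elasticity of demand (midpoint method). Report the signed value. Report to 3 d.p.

-1.692

ΔQ = 1578 − 1924 = -346; ΔP = 29 − 25.8 = 3.2.
Midpoints: P̄ = 27.40, Q̄ = 1751.0.
ε = (ΔQ/ΔP)(P̄/Q̄) = (-346/3.2)(27.40/1751.0).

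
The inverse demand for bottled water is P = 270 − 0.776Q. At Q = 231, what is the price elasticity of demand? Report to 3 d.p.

At Q = 231, P = 270 − 0.776(231) = 90.74.
dP/dQ = −0.776, so dQ/dP = 1/(−0.776) = -1.289.
ε = (dQ/dP)(P/Q) = (-1.289)(90.74/231).

-0.506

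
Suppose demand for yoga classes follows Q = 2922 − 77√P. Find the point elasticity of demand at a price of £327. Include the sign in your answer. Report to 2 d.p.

At P = 327, Q = 1529.598.
dQ/dP = −77/(2√P) = -2.129.
ε = (dQ/dP)(P/Q) = (-2.129)(327/1529.598).

-0.46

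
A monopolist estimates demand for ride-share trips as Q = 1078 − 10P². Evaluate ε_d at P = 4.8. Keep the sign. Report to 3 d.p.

-0.544

At P = 4.8, Q = 847.600.
dQ/dP = −20P = -96.
ε = (dQ/dP)(P/Q) = (-96)(4.8/847.600).
|ε| < 1, so demand is inelastic at this price.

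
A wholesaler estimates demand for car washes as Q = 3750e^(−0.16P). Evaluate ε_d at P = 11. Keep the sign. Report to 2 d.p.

-1.76

At P = 11, Q = 645.168.
dQ/dP = −0.16·3750e^(−0.16P) = −0.16Q = -103.227.
ε = (dQ/dP)(P/Q) = (-103.227)(11/645.168).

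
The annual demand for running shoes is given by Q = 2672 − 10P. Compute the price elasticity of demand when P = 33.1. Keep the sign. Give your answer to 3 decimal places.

-0.141

At P = 33.1, Q = 2341.
dQ/dP = −10.
ε = (dQ/dP)(P/Q) = (-10)(33.1/2341).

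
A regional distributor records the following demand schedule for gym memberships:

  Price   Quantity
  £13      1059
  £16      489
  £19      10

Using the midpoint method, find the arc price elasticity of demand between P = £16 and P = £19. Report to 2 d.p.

-11.20

At P = 16, Q = 489; at P = 19, Q = 10.
ΔQ = -479, ΔP = 3. Midpoints: P̄ = 17.50, Q̄ = 249.5.
ε = (ΔQ/ΔP)(P̄/Q̄) = (-479/3)(17.50/249.5).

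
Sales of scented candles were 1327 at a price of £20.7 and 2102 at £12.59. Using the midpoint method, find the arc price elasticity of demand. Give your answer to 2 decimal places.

-0.93

ΔQ = 2102 − 1327 = 775; ΔP = 12.59 − 20.7 = -8.11.
Midpoints: P̄ = 16.64, Q̄ = 1714.5.
ε = (ΔQ/ΔP)(P̄/Q̄) = (775/-8.11)(16.64/1714.5).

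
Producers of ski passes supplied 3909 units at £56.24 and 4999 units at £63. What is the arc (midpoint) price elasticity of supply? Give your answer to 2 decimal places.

2.16

ΔQ = 4999 − 3909 = 1090; ΔP = 63 − 56.24 = 6.76.
Midpoints: P̄ = 59.62, Q̄ = 4454.0.
ε_s = (ΔQ/ΔP)(P̄/Q̄) = (1090/6.76)(59.62/4454.0).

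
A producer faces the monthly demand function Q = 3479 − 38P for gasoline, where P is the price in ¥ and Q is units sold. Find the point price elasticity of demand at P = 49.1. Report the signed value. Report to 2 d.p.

At P = 49.1, Q = 1613.200.
dQ/dP = −38.
ε = (dQ/dP)(P/Q) = (-38)(49.1/1613.200).
|ε| > 1, so demand is elastic at this price.

-1.16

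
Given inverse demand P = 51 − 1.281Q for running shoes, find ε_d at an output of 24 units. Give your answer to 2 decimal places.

-0.66

At Q = 24, P = 51 − 1.281(24) = 20.26.
dP/dQ = −1.281, so dQ/dP = 1/(−1.281) = -0.781.
ε = (dQ/dP)(P/Q) = (-0.781)(20.26/24).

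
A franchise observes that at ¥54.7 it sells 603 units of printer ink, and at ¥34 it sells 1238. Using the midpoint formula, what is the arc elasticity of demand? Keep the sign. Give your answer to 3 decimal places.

ΔQ = 1238 − 603 = 635; ΔP = 34 − 54.7 = -20.7.
Midpoints: P̄ = 44.35, Q̄ = 920.5.
ε = (ΔQ/ΔP)(P̄/Q̄) = (635/-20.7)(44.35/920.5).

-1.478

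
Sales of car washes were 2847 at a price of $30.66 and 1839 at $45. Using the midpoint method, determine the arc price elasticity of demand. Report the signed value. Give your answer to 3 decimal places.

-1.135

ΔQ = 1839 − 2847 = -1008; ΔP = 45 − 30.66 = 14.34.
Midpoints: P̄ = 37.83, Q̄ = 2343.0.
ε = (ΔQ/ΔP)(P̄/Q̄) = (-1008/14.34)(37.83/2343.0).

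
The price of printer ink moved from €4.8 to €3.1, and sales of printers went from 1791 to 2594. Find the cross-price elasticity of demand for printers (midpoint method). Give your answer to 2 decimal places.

-0.85

ΔQ_x = 2594 − 1791 = 803; ΔP_y = 3.1 − 4.8 = -1.7.
Midpoints: P̄_y = 3.95, Q̄_x = 2192.5.
ε_xy = (ΔQ_x/ΔP_y)(P̄_y/Q̄_x) = (803/-1.7)(3.95/2192.5).
ε_xy < 0, so the goods are complements.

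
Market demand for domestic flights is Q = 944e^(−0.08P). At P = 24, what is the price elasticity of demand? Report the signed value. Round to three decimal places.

-1.920

At P = 24, Q = 138.397.
dQ/dP = −0.08·944e^(−0.08P) = −0.08Q = -11.072.
ε = (dQ/dP)(P/Q) = (-11.072)(24/138.397).
|ε| > 1, so demand is elastic at this price.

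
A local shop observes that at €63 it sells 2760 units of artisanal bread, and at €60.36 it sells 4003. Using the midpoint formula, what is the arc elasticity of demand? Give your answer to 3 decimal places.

ΔQ = 4003 − 2760 = 1243; ΔP = 60.36 − 63 = -2.64.
Midpoints: P̄ = 61.68, Q̄ = 3381.5.
ε = (ΔQ/ΔP)(P̄/Q̄) = (1243/-2.64)(61.68/3381.5).

-8.588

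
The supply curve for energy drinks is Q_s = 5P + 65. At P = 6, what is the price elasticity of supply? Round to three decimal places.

At P = 6, Q_s = 95.
dQ_s/dP = 5.
ε_s = (dQ_s/dP)(P/Q_s) = (5)(6/95).

0.316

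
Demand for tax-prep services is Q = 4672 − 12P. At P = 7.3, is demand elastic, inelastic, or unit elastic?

inelastic

Q = 4584.400, dQ/dP = -12.
ε = (dQ/dP)(P/Q) ≈ -0.019.
|ε| = 0.02 < 1.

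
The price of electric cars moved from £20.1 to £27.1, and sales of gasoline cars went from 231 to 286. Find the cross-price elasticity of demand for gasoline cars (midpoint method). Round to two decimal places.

0.72

ΔQ_x = 286 − 231 = 55; ΔP_y = 27.1 − 20.1 = 7.
Midpoints: P̄_y = 23.60, Q̄_x = 258.5.
ε_xy = (ΔQ_x/ΔP_y)(P̄_y/Q̄_x) = (55/7)(23.60/258.5).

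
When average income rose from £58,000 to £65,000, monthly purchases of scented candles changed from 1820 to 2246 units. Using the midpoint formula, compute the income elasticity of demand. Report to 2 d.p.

ΔQ = 426, ΔI = 7000. Midpoints: Ī = 61,500, Q̄ = 2033.0.
ε_I = (ΔQ/ΔI)(Ī/Q̄) = (426/7000)(61500/2033.0).
ε_I > 0, so the good is normal.

1.84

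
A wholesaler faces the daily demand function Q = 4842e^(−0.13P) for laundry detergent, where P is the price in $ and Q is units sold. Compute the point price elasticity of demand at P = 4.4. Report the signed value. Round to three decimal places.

-0.572

At P = 4.4, Q = 2732.803.
dQ/dP = −0.13·4842e^(−0.13P) = −0.13Q = -355.264.
ε = (dQ/dP)(P/Q) = (-355.264)(4.4/2732.803).
|ε| < 1, so demand is inelastic at this price.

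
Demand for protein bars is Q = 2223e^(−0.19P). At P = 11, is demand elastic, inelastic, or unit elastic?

elastic

Q = 274.957, dQ/dP = -52.242.
ε = (dQ/dP)(P/Q) ≈ -2.090.
|ε| = 2.09 > 1.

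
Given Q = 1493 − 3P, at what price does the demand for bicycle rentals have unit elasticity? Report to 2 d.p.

For linear demand Q = a − bP, ε = −bP/(a − bP). |ε| = 1 when bP = a − bP, i.e. P = a/(2b).
P = 1493/(2·3) = 1493/6 = 248.8333.

248.83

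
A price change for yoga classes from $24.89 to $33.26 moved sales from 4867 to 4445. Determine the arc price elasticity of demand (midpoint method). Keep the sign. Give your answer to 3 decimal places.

ΔQ = 4445 − 4867 = -422; ΔP = 33.26 − 24.89 = 8.37.
Midpoints: P̄ = 29.07, Q̄ = 4656.0.
ε = (ΔQ/ΔP)(P̄/Q̄) = (-422/8.37)(29.07/4656.0).

-0.315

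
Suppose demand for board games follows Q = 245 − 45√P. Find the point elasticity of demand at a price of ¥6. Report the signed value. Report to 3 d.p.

At P = 6, Q = 134.773.
dQ/dP = −45/(2√P) = -9.186.
ε = (dQ/dP)(P/Q) = (-9.186)(6/134.773).
|ε| < 1, so demand is inelastic at this price.

-0.409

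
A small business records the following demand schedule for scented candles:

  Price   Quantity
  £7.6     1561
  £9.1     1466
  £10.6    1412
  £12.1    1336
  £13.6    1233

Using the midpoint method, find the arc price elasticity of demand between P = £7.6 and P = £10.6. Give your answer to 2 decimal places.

At P = 7.6, Q = 1561; at P = 10.6, Q = 1412.
ΔQ = -149, ΔP = 3.0. Midpoints: P̄ = 9.10, Q̄ = 1486.5.
ε = (ΔQ/ΔP)(P̄/Q̄) = (-149/3.0)(9.10/1486.5).

-0.30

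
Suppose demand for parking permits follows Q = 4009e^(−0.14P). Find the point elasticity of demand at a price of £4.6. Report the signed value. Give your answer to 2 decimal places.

-0.64

At P = 4.6, Q = 2105.477.
dQ/dP = −0.14·4009e^(−0.14P) = −0.14Q = -294.767.
ε = (dQ/dP)(P/Q) = (-294.767)(4.6/2105.477).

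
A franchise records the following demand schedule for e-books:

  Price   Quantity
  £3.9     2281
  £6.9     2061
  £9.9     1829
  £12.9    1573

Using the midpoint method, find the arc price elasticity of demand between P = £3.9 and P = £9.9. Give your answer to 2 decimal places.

-0.25

At P = 3.9, Q = 2281; at P = 9.9, Q = 1829.
ΔQ = -452, ΔP = 6.0. Midpoints: P̄ = 6.90, Q̄ = 2055.0.
ε = (ΔQ/ΔP)(P̄/Q̄) = (-452/6.0)(6.90/2055.0).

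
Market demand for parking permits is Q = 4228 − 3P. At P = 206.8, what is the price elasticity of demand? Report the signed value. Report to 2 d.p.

-0.17

At P = 206.8, Q = 3607.600.
dQ/dP = −3.
ε = (dQ/dP)(P/Q) = (-3)(206.8/3607.600).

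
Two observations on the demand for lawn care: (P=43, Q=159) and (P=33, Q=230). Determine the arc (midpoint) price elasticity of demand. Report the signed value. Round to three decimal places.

-1.387

ΔQ = 230 − 159 = 71; ΔP = 33 − 43 = -10.
Midpoints: P̄ = 38.00, Q̄ = 194.5.
ε = (ΔQ/ΔP)(P̄/Q̄) = (71/-10)(38.00/194.5).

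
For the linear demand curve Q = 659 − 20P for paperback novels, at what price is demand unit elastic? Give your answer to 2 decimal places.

For linear demand Q = a − bP, ε = −bP/(a − bP). |ε| = 1 when bP = a − bP, i.e. P = a/(2b).
P = 659/(2·20) = 659/40 = 16.4750.

16.48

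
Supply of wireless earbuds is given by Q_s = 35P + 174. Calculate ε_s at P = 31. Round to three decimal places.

At P = 31, Q_s = 1259.
dQ_s/dP = 35.
ε_s = (dQ_s/dP)(P/Q_s) = (35)(31/1259).

0.862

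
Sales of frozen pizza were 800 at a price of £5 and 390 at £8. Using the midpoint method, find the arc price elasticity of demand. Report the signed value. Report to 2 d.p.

-1.49

ΔQ = 390 − 800 = -410; ΔP = 8 − 5 = 3.
Midpoints: P̄ = 6.50, Q̄ = 595.0.
ε = (ΔQ/ΔP)(P̄/Q̄) = (-410/3)(6.50/595.0).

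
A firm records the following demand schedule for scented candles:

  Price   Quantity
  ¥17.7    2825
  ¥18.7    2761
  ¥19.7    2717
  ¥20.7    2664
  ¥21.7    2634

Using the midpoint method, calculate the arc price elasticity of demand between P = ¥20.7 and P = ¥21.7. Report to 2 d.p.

At P = 20.7, Q = 2664; at P = 21.7, Q = 2634.
ΔQ = -30, ΔP = 1.0. Midpoints: P̄ = 21.20, Q̄ = 2649.0.
ε = (ΔQ/ΔP)(P̄/Q̄) = (-30/1.0)(21.20/2649.0).

-0.24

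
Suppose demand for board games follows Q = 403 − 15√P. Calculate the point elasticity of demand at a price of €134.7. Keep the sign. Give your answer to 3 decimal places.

At P = 134.7, Q = 228.910.
dQ/dP = −15/(2√P) = -0.646.
ε = (dQ/dP)(P/Q) = (-0.646)(134.7/228.910).

-0.380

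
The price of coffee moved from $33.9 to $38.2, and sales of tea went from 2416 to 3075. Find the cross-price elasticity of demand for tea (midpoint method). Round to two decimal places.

ΔQ_x = 3075 − 2416 = 659; ΔP_y = 38.2 − 33.9 = 4.3.
Midpoints: P̄_y = 36.05, Q̄_x = 2745.5.
ε_xy = (ΔQ_x/ΔP_y)(P̄_y/Q̄_x) = (659/4.3)(36.05/2745.5).

2.01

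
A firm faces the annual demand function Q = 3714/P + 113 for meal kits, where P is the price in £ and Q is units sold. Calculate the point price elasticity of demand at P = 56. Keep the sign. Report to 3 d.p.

-0.370

At P = 56, Q = 179.321.
dQ/dP = −3714/P² = -1.184.
ε = (dQ/dP)(P/Q) = (-1.184)(56/179.321).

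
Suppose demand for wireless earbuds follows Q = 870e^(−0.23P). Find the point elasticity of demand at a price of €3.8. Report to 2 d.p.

-0.87

At P = 3.8, Q = 363.033.
dQ/dP = −0.23·870e^(−0.23P) = −0.23Q = -83.498.
ε = (dQ/dP)(P/Q) = (-83.498)(3.8/363.033).
|ε| < 1, so demand is inelastic at this price.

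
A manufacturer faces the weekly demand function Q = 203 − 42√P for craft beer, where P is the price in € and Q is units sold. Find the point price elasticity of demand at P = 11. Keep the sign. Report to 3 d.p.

At P = 11, Q = 63.702.
dQ/dP = −42/(2√P) = -6.332.
ε = (dQ/dP)(P/Q) = (-6.332)(11/63.702).
|ε| > 1, so demand is elastic at this price.

-1.093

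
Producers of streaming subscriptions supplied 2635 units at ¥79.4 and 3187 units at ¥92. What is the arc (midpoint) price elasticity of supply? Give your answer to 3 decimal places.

1.290

ΔQ = 3187 − 2635 = 552; ΔP = 92 − 79.4 = 12.6.
Midpoints: P̄ = 85.70, Q̄ = 2911.0.
ε_s = (ΔQ/ΔP)(P̄/Q̄) = (552/12.6)(85.70/2911.0).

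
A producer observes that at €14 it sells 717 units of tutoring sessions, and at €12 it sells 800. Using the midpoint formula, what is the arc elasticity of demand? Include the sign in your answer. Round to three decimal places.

ΔQ = 800 − 717 = 83; ΔP = 12 − 14 = -2.
Midpoints: P̄ = 13.00, Q̄ = 758.5.
ε = (ΔQ/ΔP)(P̄/Q̄) = (83/-2)(13.00/758.5).

-0.711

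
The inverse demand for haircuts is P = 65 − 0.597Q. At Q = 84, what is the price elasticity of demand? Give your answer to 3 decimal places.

At Q = 84, P = 65 − 0.597(84) = 14.85.
dP/dQ = −0.597, so dQ/dP = 1/(−0.597) = -1.675.
ε = (dQ/dP)(P/Q) = (-1.675)(14.85/84).

-0.296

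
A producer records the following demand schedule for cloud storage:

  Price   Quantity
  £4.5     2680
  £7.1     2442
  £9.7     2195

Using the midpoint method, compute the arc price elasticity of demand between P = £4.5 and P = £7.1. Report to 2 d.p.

At P = 4.5, Q = 2680; at P = 7.1, Q = 2442.
ΔQ = -238, ΔP = 2.6. Midpoints: P̄ = 5.80, Q̄ = 2561.0.
ε = (ΔQ/ΔP)(P̄/Q̄) = (-238/2.6)(5.80/2561.0).

-0.21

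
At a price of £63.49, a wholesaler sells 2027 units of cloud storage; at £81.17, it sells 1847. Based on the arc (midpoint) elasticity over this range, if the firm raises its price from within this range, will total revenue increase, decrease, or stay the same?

Arc ε = (-180/17.68)(72.33/1937.0) ≈ -0.380.
|ε| = 0.38 < 1, so demand is inelastic. A price rise therefore raises total revenue.

increase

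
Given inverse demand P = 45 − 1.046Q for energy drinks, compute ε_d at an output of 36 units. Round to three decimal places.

At Q = 36, P = 45 − 1.046(36) = 7.34.
dP/dQ = −1.046, so dQ/dP = 1/(−1.046) = -0.956.
ε = (dQ/dP)(P/Q) = (-0.956)(7.34/36).

-0.195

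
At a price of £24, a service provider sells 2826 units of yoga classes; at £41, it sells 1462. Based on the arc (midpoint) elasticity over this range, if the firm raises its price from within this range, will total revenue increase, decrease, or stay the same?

Arc ε = (-1364/17)(32.50/2144.0) ≈ -1.216.
|ε| = 1.22 > 1, so demand is elastic. A price rise therefore reduces total revenue.

decrease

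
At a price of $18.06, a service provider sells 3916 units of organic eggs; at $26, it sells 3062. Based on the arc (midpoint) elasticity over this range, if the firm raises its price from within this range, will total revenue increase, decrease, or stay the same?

Arc ε = (-854/7.94)(22.03/3489.0) ≈ -0.679.
|ε| = 0.68 < 1, so demand is inelastic. A price rise therefore raises total revenue.

increase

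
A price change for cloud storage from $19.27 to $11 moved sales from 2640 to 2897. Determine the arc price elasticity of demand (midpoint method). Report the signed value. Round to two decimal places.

ΔQ = 2897 − 2640 = 257; ΔP = 11 − 19.27 = -8.27.
Midpoints: P̄ = 15.13, Q̄ = 2768.5.
ε = (ΔQ/ΔP)(P̄/Q̄) = (257/-8.27)(15.13/2768.5).

-0.17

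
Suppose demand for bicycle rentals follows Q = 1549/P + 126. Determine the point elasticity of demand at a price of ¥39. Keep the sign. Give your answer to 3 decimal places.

At P = 39, Q = 165.718.
dQ/dP = −1549/P² = -1.018.
ε = (dQ/dP)(P/Q) = (-1.018)(39/165.718).
|ε| < 1, so demand is inelastic at this price.

-0.240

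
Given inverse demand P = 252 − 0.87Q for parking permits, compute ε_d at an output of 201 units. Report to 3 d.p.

-0.441

At Q = 201, P = 252 − 0.87(201) = 77.13.
dP/dQ = −0.87, so dQ/dP = 1/(−0.87) = -1.149.
ε = (dQ/dP)(P/Q) = (-1.149)(77.13/201).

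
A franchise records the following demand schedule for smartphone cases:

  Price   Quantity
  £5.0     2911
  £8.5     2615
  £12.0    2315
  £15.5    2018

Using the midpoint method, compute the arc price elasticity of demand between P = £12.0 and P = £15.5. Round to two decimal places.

-0.54

At P = 12.0, Q = 2315; at P = 15.5, Q = 2018.
ΔQ = -297, ΔP = 3.5. Midpoints: P̄ = 13.75, Q̄ = 2166.5.
ε = (ΔQ/ΔP)(P̄/Q̄) = (-297/3.5)(13.75/2166.5).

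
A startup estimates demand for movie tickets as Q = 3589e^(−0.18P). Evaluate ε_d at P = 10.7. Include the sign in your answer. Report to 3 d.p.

-1.926

At P = 10.7, Q = 523.025.
dQ/dP = −0.18·3589e^(−0.18P) = −0.18Q = -94.144.
ε = (dQ/dP)(P/Q) = (-94.144)(10.7/523.025).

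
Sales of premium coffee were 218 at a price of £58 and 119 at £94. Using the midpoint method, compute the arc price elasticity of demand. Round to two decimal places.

ΔQ = 119 − 218 = -99; ΔP = 94 − 58 = 36.
Midpoints: P̄ = 76.00, Q̄ = 168.5.
ε = (ΔQ/ΔP)(P̄/Q̄) = (-99/36)(76.00/168.5).

-1.24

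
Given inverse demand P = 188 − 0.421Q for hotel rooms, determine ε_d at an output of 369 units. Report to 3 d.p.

-0.210

At Q = 369, P = 188 − 0.421(369) = 32.65.
dP/dQ = −0.421, so dQ/dP = 1/(−0.421) = -2.375.
ε = (dQ/dP)(P/Q) = (-2.375)(32.65/369).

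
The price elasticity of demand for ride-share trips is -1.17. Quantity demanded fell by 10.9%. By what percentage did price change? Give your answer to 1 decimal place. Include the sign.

%ΔP ≈ %ΔQ / ε = (-10.9%)/(-1.17) = 9.32%.

9.3%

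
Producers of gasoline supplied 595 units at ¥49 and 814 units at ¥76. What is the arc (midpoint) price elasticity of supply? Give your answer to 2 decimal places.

0.72

ΔQ = 814 − 595 = 219; ΔP = 76 − 49 = 27.
Midpoints: P̄ = 62.50, Q̄ = 704.5.
ε_s = (ΔQ/ΔP)(P̄/Q̄) = (219/27)(62.50/704.5).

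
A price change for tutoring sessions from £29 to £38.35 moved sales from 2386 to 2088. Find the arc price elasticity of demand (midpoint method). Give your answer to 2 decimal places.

-0.48

ΔQ = 2088 − 2386 = -298; ΔP = 38.35 − 29 = 9.35.
Midpoints: P̄ = 33.67, Q̄ = 2237.0.
ε = (ΔQ/ΔP)(P̄/Q̄) = (-298/9.35)(33.67/2237.0).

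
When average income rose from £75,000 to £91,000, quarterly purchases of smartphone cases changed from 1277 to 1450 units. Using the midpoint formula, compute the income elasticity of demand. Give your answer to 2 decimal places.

ΔQ = 173, ΔI = 16000. Midpoints: Ī = 83,000, Q̄ = 1363.5.
ε_I = (ΔQ/ΔI)(Ī/Q̄) = (173/16000)(83000/1363.5).

0.66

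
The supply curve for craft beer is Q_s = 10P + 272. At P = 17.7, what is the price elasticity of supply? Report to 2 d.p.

At P = 17.7, Q_s = 449.
dQ_s/dP = 10.
ε_s = (dQ_s/dP)(P/Q_s) = (10)(17.7/449).

0.39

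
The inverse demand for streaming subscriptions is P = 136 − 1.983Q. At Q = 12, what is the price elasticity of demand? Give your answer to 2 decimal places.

At Q = 12, P = 136 − 1.983(12) = 112.20.
dP/dQ = −1.983, so dQ/dP = 1/(−1.983) = -0.504.
ε = (dQ/dP)(P/Q) = (-0.504)(112.20/12).

-4.72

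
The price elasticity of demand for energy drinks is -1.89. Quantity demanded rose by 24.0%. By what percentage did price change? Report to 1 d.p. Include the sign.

%ΔP ≈ %ΔQ / ε = (24.0%)/(-1.89) = -12.70%.

-12.7%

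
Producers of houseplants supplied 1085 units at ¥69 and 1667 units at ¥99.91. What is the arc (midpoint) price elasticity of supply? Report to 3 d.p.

1.156

ΔQ = 1667 − 1085 = 582; ΔP = 99.91 − 69 = 30.91.
Midpoints: P̄ = 84.45, Q̄ = 1376.0.
ε_s = (ΔQ/ΔP)(P̄/Q̄) = (582/30.91)(84.45/1376.0).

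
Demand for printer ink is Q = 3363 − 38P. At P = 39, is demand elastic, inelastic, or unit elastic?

Q = 1881, dQ/dP = -38.
ε = (dQ/dP)(P/Q) ≈ -0.788.
|ε| = 0.79 < 1.

inelastic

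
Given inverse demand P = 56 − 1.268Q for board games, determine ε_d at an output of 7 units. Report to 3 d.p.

-5.309

At Q = 7, P = 56 − 1.268(7) = 47.12.
dP/dQ = −1.268, so dQ/dP = 1/(−1.268) = -0.789.
ε = (dQ/dP)(P/Q) = (-0.789)(47.12/7).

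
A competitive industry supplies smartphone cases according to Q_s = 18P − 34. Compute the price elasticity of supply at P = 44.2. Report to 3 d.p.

1.045

At P = 44.2, Q_s = 761.60.
dQ_s/dP = 18.
ε_s = (dQ_s/dP)(P/Q_s) = (18)(44.2/761.60).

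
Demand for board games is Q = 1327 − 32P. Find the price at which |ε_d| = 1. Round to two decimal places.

For linear demand Q = a − bP, ε = −bP/(a − bP). |ε| = 1 when bP = a − bP, i.e. P = a/(2b).
P = 1327/(2·32) = 1327/64 = 20.7344.

20.73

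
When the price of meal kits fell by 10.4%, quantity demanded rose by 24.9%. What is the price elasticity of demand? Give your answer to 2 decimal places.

-2.39

ε = %ΔQ / %ΔP = (24.9)/(-10.4) = -2.394.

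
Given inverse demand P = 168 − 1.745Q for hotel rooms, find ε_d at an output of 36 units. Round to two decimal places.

-1.67

At Q = 36, P = 168 − 1.745(36) = 105.18.
dP/dQ = −1.745, so dQ/dP = 1/(−1.745) = -0.573.
ε = (dQ/dP)(P/Q) = (-0.573)(105.18/36).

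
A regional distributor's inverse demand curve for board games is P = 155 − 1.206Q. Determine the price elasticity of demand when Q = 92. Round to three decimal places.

-0.397

At Q = 92, P = 155 − 1.206(92) = 44.05.
dP/dQ = −1.206, so dQ/dP = 1/(−1.206) = -0.829.
ε = (dQ/dP)(P/Q) = (-0.829)(44.05/92).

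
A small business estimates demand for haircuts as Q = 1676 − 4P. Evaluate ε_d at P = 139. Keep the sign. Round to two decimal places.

At P = 139, Q = 1120.
dQ/dP = −4.
ε = (dQ/dP)(P/Q) = (-4)(139/1120).

-0.50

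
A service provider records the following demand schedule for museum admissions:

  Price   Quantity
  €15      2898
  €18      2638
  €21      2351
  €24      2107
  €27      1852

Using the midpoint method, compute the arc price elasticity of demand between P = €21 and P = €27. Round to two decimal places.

At P = 21, Q = 2351; at P = 27, Q = 1852.
ΔQ = -499, ΔP = 6. Midpoints: P̄ = 24.00, Q̄ = 2101.5.
ε = (ΔQ/ΔP)(P̄/Q̄) = (-499/6)(24.00/2101.5).

-0.95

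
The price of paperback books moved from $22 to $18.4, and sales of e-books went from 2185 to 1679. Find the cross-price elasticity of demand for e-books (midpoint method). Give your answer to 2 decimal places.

1.47

ΔQ_x = 1679 − 2185 = -506; ΔP_y = 18.4 − 22 = -3.6.
Midpoints: P̄_y = 20.20, Q̄_x = 1932.0.
ε_xy = (ΔQ_x/ΔP_y)(P̄_y/Q̄_x) = (-506/-3.6)(20.20/1932.0).
ε_xy > 0, so the goods are substitutes.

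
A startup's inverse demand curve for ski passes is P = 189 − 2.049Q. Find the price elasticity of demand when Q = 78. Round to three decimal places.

At Q = 78, P = 189 − 2.049(78) = 29.18.
dP/dQ = −2.049, so dQ/dP = 1/(−2.049) = -0.488.
ε = (dQ/dP)(P/Q) = (-0.488)(29.18/78).

-0.183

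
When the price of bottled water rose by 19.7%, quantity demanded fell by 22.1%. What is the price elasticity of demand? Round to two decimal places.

-1.12

ε = %ΔQ / %ΔP = (-22.1)/(19.7) = -1.122.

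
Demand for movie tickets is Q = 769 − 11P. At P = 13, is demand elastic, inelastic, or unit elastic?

Q = 626, dQ/dP = -11.
ε = (dQ/dP)(P/Q) ≈ -0.228.
|ε| = 0.23 < 1.

inelastic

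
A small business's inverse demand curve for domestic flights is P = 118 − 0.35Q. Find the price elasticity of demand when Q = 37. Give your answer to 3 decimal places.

At Q = 37, P = 118 − 0.35(37) = 105.05.
dP/dQ = −0.35, so dQ/dP = 1/(−0.35) = -2.857.
ε = (dQ/dP)(P/Q) = (-2.857)(105.05/37).

-8.112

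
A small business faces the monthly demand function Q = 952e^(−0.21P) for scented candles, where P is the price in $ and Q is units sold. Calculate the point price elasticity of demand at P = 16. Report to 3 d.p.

At P = 16, Q = 33.068.
dQ/dP = −0.21·952e^(−0.21P) = −0.21Q = -6.944.
ε = (dQ/dP)(P/Q) = (-6.944)(16/33.068).

-3.360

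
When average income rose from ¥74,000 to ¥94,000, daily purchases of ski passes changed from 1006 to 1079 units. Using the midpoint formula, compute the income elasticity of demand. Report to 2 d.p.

ΔQ = 73, ΔI = 20000. Midpoints: Ī = 84,000, Q̄ = 1042.5.
ε_I = (ΔQ/ΔI)(Ī/Q̄) = (73/20000)(84000/1042.5).

0.29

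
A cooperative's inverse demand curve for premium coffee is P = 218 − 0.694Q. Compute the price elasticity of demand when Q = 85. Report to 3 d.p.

-2.696

At Q = 85, P = 218 − 0.694(85) = 159.01.
dP/dQ = −0.694, so dQ/dP = 1/(−0.694) = -1.441.
ε = (dQ/dP)(P/Q) = (-1.441)(159.01/85).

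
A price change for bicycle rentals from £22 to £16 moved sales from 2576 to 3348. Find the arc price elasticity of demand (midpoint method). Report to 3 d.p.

ΔQ = 3348 − 2576 = 772; ΔP = 16 − 22 = -6.
Midpoints: P̄ = 19.00, Q̄ = 2962.0.
ε = (ΔQ/ΔP)(P̄/Q̄) = (772/-6)(19.00/2962.0).

-0.825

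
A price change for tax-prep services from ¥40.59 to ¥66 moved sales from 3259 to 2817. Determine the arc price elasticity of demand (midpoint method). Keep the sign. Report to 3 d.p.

-0.305

ΔQ = 2817 − 3259 = -442; ΔP = 66 − 40.59 = 25.41.
Midpoints: P̄ = 53.30, Q̄ = 3038.0.
ε = (ΔQ/ΔP)(P̄/Q̄) = (-442/25.41)(53.30/3038.0).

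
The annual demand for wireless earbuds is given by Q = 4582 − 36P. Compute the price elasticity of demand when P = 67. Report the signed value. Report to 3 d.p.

-1.112

At P = 67, Q = 2170.
dQ/dP = −36.
ε = (dQ/dP)(P/Q) = (-36)(67/2170).
|ε| > 1, so demand is elastic at this price.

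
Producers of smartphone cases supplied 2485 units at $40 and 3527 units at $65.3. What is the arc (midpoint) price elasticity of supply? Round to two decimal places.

0.72

ΔQ = 3527 − 2485 = 1042; ΔP = 65.3 − 40 = 25.3.
Midpoints: P̄ = 52.65, Q̄ = 3006.0.
ε_s = (ΔQ/ΔP)(P̄/Q̄) = (1042/25.3)(52.65/3006.0).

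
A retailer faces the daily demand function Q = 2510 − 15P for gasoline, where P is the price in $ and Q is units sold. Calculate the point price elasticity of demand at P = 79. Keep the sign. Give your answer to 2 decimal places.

At P = 79, Q = 1325.
dQ/dP = −15.
ε = (dQ/dP)(P/Q) = (-15)(79/1325).

-0.89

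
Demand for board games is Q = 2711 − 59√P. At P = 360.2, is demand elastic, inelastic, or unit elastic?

inelastic

Q = 1591.243, dQ/dP = -1.554.
ε = (dQ/dP)(P/Q) ≈ -0.352.
|ε| = 0.35 < 1.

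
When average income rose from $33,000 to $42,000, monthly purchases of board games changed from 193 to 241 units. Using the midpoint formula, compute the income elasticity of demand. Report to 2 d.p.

ΔQ = 48, ΔI = 9000. Midpoints: Ī = 37,500, Q̄ = 217.0.
ε_I = (ΔQ/ΔI)(Ī/Q̄) = (48/9000)(37500/217.0).

0.92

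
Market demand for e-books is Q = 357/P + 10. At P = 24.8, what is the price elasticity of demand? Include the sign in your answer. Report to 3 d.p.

At P = 24.8, Q = 24.395.
dQ/dP = −357/P² = -0.580.
ε = (dQ/dP)(P/Q) = (-0.580)(24.8/24.395).

-0.590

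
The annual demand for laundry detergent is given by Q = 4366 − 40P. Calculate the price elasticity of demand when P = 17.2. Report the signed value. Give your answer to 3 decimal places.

At P = 17.2, Q = 3678.
dQ/dP = −40.
ε = (dQ/dP)(P/Q) = (-40)(17.2/3678).

-0.187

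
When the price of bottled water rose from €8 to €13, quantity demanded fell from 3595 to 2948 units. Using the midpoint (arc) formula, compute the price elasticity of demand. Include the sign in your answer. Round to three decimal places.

-0.415

ΔQ = 2948 − 3595 = -647; ΔP = 13 − 8 = 5.
Midpoints: P̄ = 10.50, Q̄ = 3271.5.
ε = (ΔQ/ΔP)(P̄/Q̄) = (-647/5)(10.50/3271.5).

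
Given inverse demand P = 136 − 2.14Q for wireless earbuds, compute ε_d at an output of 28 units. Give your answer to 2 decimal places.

At Q = 28, P = 136 − 2.14(28) = 76.08.
dP/dQ = −2.14, so dQ/dP = 1/(−2.14) = -0.467.
ε = (dQ/dP)(P/Q) = (-0.467)(76.08/28).

-1.27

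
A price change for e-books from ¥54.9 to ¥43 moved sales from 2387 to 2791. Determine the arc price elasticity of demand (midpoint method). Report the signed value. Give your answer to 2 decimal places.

-0.64

ΔQ = 2791 − 2387 = 404; ΔP = 43 − 54.9 = -11.9.
Midpoints: P̄ = 48.95, Q̄ = 2589.0.
ε = (ΔQ/ΔP)(P̄/Q̄) = (404/-11.9)(48.95/2589.0).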